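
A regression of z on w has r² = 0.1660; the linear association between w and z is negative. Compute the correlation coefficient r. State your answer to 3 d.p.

-0.407

|r| = √0.1660 = 0.407
The association is negative, so r = −0.407.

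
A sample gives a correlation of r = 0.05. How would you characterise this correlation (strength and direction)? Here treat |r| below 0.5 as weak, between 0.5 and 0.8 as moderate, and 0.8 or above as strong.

r = 0.05 > 0 so the relationship is positive.
|r| = 0.05, which falls in the weak range.

weak positive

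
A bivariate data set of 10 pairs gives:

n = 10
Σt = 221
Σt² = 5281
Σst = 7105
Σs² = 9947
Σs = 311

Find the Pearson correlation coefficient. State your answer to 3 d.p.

0.702

r = (nΣst − ΣsΣt) / √[(nΣs² − (Σs)²)(nΣt² − (Σt)²)]
Numerator: 10×7105 − 311×221 = 2319
Denominator: √[(99470 − 96721)(52810 − 48841)] = √[2749 × 3969] = 3303.1471
r = 2319 / 3303.1471 ≈ 0.702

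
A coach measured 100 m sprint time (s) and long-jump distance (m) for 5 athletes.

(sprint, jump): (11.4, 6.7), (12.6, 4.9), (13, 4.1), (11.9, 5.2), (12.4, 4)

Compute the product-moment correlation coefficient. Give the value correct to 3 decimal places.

n = 5, Σx = 61.3, Σy = 24.9, Σx² = 753.09, Σy² = 128.75, Σxy = 302.9
nΣxy − ΣxΣy = 1514.5 − 1526.37 = -11.87
nΣx² − (Σx)² = 3765.45 − 3757.69 = 7.76; nΣy² − (Σy)² = 643.75 − 620.01 = 23.74
r = -11.87 / √(7.76 × 23.74) = -11.87 / 13.5729 ≈ -0.875

-0.875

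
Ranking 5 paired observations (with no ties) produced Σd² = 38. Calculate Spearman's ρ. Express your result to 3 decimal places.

-0.900

ρ = 1 − 6Σd² / [n(n²−1)] = 1 − 6×38 / (5×24)
  = 1 − 228/120 = 1 − 1.9000 ≈ -0.900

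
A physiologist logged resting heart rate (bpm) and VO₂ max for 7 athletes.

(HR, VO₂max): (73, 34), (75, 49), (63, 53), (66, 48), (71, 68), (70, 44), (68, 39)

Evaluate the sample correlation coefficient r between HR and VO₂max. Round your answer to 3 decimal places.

-0.128

n = 7, Σx = 486, Σy = 335, Σx² = 33844, Σy² = 16751, Σxy = 23224
nΣxy − ΣxΣy = 162568 − 162810 = -242
nΣx² − (Σx)² = 236908 − 236196 = 712; nΣy² − (Σy)² = 117257 − 112225 = 5032
r = -242 / √(712 × 5032) = -242 / 1892.8243 ≈ -0.128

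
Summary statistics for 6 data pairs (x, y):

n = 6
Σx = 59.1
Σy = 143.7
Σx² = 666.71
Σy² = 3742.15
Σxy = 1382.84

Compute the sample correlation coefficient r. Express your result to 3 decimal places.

-0.205

r = (nΣxy − ΣxΣy) / √[(nΣx² − (Σx)²)(nΣy² − (Σy)²)]
Numerator: 6×1382.84 − 59.1×143.7 = -195.63
Denominator: √[(4000.26 − 3492.81)(22452.9 − 20649.69)] = √[507.45 × 1803.21] = 956.5767
r = -195.63 / 956.5767 ≈ -0.205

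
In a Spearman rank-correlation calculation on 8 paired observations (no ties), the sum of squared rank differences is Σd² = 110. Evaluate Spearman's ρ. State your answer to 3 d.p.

ρ = 1 − 6Σd² / [n(n²−1)] = 1 − 6×110 / (8×63)
  = 1 − 660/504 = 1 − 1.3095 ≈ -0.310

-0.310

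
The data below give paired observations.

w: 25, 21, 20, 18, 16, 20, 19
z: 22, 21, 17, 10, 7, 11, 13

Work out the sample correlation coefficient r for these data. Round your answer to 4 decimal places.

0.8816

n = 7, Σw = 139, Σz = 101, Σw² = 2807, Σz² = 1653, Σwz = 2090
nΣwz − ΣwΣz = 14630 − 14039 = 591
nΣw² − (Σw)² = 19649 − 19321 = 328; nΣz² − (Σz)² = 11571 − 10201 = 1370
r = 591 / √(328 × 1370) = 591 / 670.3432 ≈ 0.8816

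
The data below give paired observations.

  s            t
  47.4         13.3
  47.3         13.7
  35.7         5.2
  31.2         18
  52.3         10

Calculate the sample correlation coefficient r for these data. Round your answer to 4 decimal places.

n = 5, Σs = 213.9, Σt = 60.2, Σs² = 9467.27, Σt² = 815.62, Σst = 2548.67
nΣst − ΣsΣt = 12743.35 − 12876.78 = -133.43
nΣs² − (Σs)² = 47336.35 − 45753.21 = 1583.14; nΣt² − (Σt)² = 4078.1 − 3624.04 = 454.06
r = -133.43 / √(1583.14 × 454.06) = -133.43 / 847.8446 ≈ -0.1574

-0.1574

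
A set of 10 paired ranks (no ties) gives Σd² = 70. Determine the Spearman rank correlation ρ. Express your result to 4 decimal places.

ρ = 1 − 6Σd² / [n(n²−1)] = 1 − 6×70 / (10×99)
  = 1 − 420/990 = 1 − 0.42424 ≈ 0.5758

0.5758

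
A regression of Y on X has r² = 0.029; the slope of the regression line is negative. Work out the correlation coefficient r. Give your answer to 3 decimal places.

|r| = √0.029 = 0.170
The association is negative, so r = −0.170.

-0.170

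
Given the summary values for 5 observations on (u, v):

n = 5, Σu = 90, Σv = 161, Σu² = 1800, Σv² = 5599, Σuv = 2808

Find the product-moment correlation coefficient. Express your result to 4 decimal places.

-0.3294

r = (nΣuv − ΣuΣv) / √[(nΣu² − (Σu)²)(nΣv² − (Σv)²)]
Numerator: 5×2808 − 90×161 = -450
Denominator: √[(9000 − 8100)(27995 − 25921)] = √[900 × 2074] = 1366.2357
r = -450 / 1366.2357 ≈ -0.3294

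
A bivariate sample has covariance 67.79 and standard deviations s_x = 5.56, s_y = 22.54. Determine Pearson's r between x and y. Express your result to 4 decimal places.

0.5409

r = Cov(x,y) / (s_x · s_y) = 67.79 / (5.56 × 22.54)
  = 67.79 / 125.3224 ≈ 0.5409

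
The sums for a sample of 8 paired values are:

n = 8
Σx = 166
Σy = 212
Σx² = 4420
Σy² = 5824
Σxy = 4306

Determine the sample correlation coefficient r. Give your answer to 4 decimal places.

r = (nΣxy − ΣxΣy) / √[(nΣx² − (Σx)²)(nΣy² − (Σy)²)]
Numerator: 8×4306 − 166×212 = -744
Denominator: √[(35360 − 27556)(46592 − 44944)] = √[7804 × 1648] = 3586.2225
r = -744 / 3586.2225 ≈ -0.2075

-0.2075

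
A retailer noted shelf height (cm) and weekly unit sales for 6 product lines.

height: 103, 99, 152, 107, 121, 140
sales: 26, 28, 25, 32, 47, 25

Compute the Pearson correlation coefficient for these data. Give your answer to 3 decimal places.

n = 6, Σx = 722, Σy = 183, Σx² = 89204, Σy² = 5943, Σxy = 21861
nΣxy − ΣxΣy = 131166 − 132126 = -960
nΣx² − (Σx)² = 535224 − 521284 = 13940; nΣy² − (Σy)² = 35658 − 33489 = 2169
r = -960 / √(13940 × 2169) = -960 / 5498.7144 ≈ -0.175

-0.175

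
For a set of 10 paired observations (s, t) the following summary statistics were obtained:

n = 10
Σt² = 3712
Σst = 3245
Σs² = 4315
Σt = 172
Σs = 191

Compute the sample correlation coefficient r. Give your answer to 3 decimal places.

r = (nΣst − ΣsΣt) / √[(nΣs² − (Σs)²)(nΣt² − (Σt)²)]
Numerator: 10×3245 − 191×172 = -402
Denominator: √[(43150 − 36481)(37120 − 29584)] = √[6669 × 7536] = 7089.2584
r = -402 / 7089.2584 ≈ -0.057

-0.057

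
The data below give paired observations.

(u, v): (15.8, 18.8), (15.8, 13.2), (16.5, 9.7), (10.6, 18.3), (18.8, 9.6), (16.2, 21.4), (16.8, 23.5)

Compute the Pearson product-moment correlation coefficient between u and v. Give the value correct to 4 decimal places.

n = 7, Σu = 110.5, Σv = 114.5, Σu² = 1782.01, Σv² = 2059.03, Σuv = 1781.59
nΣuv − ΣuΣv = 12471.13 − 12652.25 = -181.12
nΣu² − (Σu)² = 12474.07 − 12210.25 = 263.82; nΣv² − (Σv)² = 14413.21 − 13110.25 = 1302.96
r = -181.12 / √(263.82 × 1302.96) = -181.12 / 586.2993 ≈ -0.3089

-0.3089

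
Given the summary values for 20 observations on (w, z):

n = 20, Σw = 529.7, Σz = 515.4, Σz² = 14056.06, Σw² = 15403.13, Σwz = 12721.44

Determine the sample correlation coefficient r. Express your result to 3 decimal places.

-0.901

r = (nΣwz − ΣwΣz) / √[(nΣw² − (Σw)²)(nΣz² − (Σz)²)]
Numerator: 20×12721.44 − 529.7×515.4 = -18578.58
Denominator: √[(308062.6 − 280582.09)(281121.2 − 265637.16)] = √[27480.51 × 15484.04] = 20627.8772
r = -18578.58 / 20627.8772 ≈ -0.901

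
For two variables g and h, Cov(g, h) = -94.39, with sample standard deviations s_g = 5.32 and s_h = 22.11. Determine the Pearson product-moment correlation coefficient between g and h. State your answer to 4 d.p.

-0.8025

r = Cov(g,h) / (s_g · s_h) = -94.39 / (5.32 × 22.11)
  = -94.39 / 117.6252 ≈ -0.8025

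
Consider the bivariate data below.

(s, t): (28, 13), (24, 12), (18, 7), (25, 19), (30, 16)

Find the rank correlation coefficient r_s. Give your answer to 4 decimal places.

Rank s: 4, 2, 1, 3, 5
Rank t: 3, 2, 1, 5, 4
d = rank(s) − rank(t): 1, 0, 0, -2, 1; Σd² = 6
ρ = 1 − 6Σd² / [n(n²−1)] = 1 − 6×6 / (5×24) = 1 − 36/120 ≈ 0.7000

0.7000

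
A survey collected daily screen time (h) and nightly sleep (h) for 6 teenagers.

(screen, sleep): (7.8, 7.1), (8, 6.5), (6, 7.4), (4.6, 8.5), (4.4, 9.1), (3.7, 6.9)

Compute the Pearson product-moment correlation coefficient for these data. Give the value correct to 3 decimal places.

-0.564

n = 6, Σx = 34.5, Σy = 45.5, Σx² = 215.05, Σy² = 350.09, Σxy = 256.45
nΣxy − ΣxΣy = 1538.7 − 1569.75 = -31.05
nΣx² − (Σx)² = 1290.3 − 1190.25 = 100.05; nΣy² − (Σy)² = 2100.54 − 2070.25 = 30.29
r = -31.05 / √(100.05 × 30.29) = -31.05 / 55.0501 ≈ -0.564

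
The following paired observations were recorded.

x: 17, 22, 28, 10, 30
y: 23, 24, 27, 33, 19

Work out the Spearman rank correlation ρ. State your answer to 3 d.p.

Rank x: 2, 3, 4, 1, 5
Rank y: 2, 3, 4, 5, 1
d = rank(x) − rank(y): 0, 0, 0, -4, 4; Σd² = 32
ρ = 1 − 6Σd² / [n(n²−1)] = 1 − 6×32 / (5×24) = 1 − 192/120 ≈ -0.600

-0.600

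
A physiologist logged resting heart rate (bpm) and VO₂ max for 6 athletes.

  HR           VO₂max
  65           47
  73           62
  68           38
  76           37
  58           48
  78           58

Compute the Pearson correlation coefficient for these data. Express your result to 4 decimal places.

n = 6, Σx = 418, Σy = 290, Σx² = 29402, Σy² = 14534, Σxy = 20285
nΣxy − ΣxΣy = 121710 − 121220 = 490
nΣx² − (Σx)² = 176412 − 174724 = 1688; nΣy² − (Σy)² = 87204 − 84100 = 3104
r = 490 / √(1688 × 3104) = 490 / 2289.0068 ≈ 0.2141

0.2141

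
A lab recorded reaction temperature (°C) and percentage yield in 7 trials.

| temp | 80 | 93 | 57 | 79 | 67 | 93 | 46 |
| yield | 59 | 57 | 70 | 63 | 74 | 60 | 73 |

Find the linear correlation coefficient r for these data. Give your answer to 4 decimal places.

n = 7, Σx = 515, Σy = 456, Σx² = 39793, Σy² = 30004, Σxy = 32884
nΣxy − ΣxΣy = 230188 − 234840 = -4652
nΣx² − (Σx)² = 278551 − 265225 = 13326; nΣy² − (Σy)² = 210028 − 207936 = 2092
r = -4652 / √(13326 × 2092) = -4652 / 5279.9614 ≈ -0.8811

-0.8811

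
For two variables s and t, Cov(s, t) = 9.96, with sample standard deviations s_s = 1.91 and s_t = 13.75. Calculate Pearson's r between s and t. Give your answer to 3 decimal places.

r = Cov(s,t) / (s_s · s_t) = 9.96 / (1.91 × 13.75)
  = 9.96 / 26.2625 ≈ 0.379

0.379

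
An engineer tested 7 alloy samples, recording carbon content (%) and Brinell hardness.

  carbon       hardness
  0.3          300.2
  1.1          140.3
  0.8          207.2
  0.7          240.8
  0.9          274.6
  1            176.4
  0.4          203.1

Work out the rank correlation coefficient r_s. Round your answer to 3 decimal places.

Rank carbon: 1, 7, 4, 3, 5, 6, 2
Rank hardness: 7, 1, 4, 5, 6, 2, 3
d = rank(carbon) − rank(hardness): -6, 6, 0, -2, -1, 4, -1; Σd² = 94
ρ = 1 − 6Σd² / [n(n²−1)] = 1 − 6×94 / (7×48) = 1 − 564/336 ≈ -0.679

-0.679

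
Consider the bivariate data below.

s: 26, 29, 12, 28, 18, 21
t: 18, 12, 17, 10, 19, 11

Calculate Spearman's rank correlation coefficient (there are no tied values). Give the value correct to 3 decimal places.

-0.486

Rank s: 4, 6, 1, 5, 2, 3
Rank t: 5, 3, 4, 1, 6, 2
d = rank(s) − rank(t): -1, 3, -3, 4, -4, 1; Σd² = 52
ρ = 1 − 6Σd² / [n(n²−1)] = 1 − 6×52 / (6×35) = 1 − 312/210 ≈ -0.486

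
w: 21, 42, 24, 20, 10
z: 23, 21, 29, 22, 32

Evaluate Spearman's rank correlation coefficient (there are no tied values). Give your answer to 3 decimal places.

-0.600

Rank w: 3, 5, 4, 2, 1
Rank z: 3, 1, 4, 2, 5
d = rank(w) − rank(z): 0, 4, 0, 0, -4; Σd² = 32
ρ = 1 − 6Σd² / [n(n²−1)] = 1 − 6×32 / (5×24) = 1 − 192/120 ≈ -0.600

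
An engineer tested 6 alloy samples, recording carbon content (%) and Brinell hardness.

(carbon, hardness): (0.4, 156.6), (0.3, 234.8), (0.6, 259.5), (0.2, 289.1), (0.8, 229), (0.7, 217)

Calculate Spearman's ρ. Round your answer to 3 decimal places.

Rank carbon: 3, 2, 4, 1, 6, 5
Rank hardness: 1, 4, 5, 6, 3, 2
d = rank(carbon) − rank(hardness): 2, -2, -1, -5, 3, 3; Σd² = 52
ρ = 1 − 6Σd² / [n(n²−1)] = 1 − 6×52 / (6×35) = 1 − 312/210 ≈ -0.486

-0.486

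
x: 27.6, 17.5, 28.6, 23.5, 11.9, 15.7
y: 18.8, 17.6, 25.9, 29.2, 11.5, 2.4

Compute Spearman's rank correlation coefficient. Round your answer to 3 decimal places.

Rank x: 5, 3, 6, 4, 1, 2
Rank y: 4, 3, 5, 6, 2, 1
d = rank(x) − rank(y): 1, 0, 1, -2, -1, 1; Σd² = 8
ρ = 1 − 6Σd² / [n(n²−1)] = 1 − 6×8 / (6×35) = 1 − 48/210 ≈ 0.771

0.771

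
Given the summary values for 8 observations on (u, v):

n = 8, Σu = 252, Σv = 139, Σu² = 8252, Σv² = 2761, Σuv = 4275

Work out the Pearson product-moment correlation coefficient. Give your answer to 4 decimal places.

r = (nΣuv − ΣuΣv) / √[(nΣu² − (Σu)²)(nΣv² − (Σv)²)]
Numerator: 8×4275 − 252×139 = -828
Denominator: √[(66016 − 63504)(22088 − 19321)] = √[2512 × 2767] = 2636.4188
r = -828 / 2636.4188 ≈ -0.3141

-0.3141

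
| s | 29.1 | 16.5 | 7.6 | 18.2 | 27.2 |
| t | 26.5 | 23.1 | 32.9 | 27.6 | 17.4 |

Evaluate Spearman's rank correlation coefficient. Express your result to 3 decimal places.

-0.500

Rank s: 5, 2, 1, 3, 4
Rank t: 3, 2, 5, 4, 1
d = rank(s) − rank(t): 2, 0, -4, -1, 3; Σd² = 30
ρ = 1 − 6Σd² / [n(n²−1)] = 1 − 6×30 / (5×24) = 1 − 180/120 ≈ -0.500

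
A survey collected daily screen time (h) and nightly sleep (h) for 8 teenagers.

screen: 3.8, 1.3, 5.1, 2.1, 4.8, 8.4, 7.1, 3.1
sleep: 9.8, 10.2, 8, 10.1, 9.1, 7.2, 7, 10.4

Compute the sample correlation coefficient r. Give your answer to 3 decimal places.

n = 8, Σx = 35.7, Σy = 71.8, Σx² = 200.17, Σy² = 657.9, Σxy = 298.61
nΣxy − ΣxΣy = 2388.88 − 2563.26 = -174.38
nΣx² − (Σx)² = 1601.36 − 1274.49 = 326.87; nΣy² − (Σy)² = 5263.2 − 5155.24 = 107.96
r = -174.38 / √(326.87 × 107.96) = -174.38 / 187.8534 ≈ -0.928

-0.928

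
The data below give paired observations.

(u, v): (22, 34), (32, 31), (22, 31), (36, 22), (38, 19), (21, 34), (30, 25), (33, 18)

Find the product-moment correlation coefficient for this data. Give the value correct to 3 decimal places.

-0.855

n = 8, Σu = 234, Σv = 214, Σu² = 7162, Σv² = 6028, Σuv = 5994
nΣuv − ΣuΣv = 47952 − 50076 = -2124
nΣu² − (Σu)² = 57296 − 54756 = 2540; nΣv² − (Σv)² = 48224 − 45796 = 2428
r = -2124 / √(2540 × 2428) = -2124 / 2483.3687 ≈ -0.855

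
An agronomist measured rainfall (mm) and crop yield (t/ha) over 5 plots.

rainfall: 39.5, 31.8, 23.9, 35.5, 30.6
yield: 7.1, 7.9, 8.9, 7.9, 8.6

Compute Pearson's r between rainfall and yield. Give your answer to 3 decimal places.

n = 5, Σx = 161.3, Σy = 40.4, Σx² = 5339.31, Σy² = 328.4, Σxy = 1287.99
nΣxy − ΣxΣy = 6439.95 − 6516.52 = -76.57
nΣx² − (Σx)² = 26696.55 − 26017.69 = 678.86; nΣy² − (Σy)² = 1642 − 1632.16 = 9.84
r = -76.57 / √(678.86 × 9.84) = -76.57 / 81.7312 ≈ -0.937

-0.937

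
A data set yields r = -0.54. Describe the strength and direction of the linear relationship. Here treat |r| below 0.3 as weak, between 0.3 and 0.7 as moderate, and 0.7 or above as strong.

moderate negative

r = -0.54 < 0 so the relationship is negative.
|r| = 0.54, which falls in the moderate range.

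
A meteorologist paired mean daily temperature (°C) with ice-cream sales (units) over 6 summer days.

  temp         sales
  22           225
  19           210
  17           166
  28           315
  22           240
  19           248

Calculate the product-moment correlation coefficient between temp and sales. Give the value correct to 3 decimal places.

0.901

n = 6, Σx = 127, Σy = 1404, Σx² = 2763, Σy² = 340610, Σxy = 30574
nΣxy − ΣxΣy = 183444 − 178308 = 5136
nΣx² − (Σx)² = 16578 − 16129 = 449; nΣy² − (Σy)² = 2043660 − 1971216 = 72444
r = 5136 / √(449 × 72444) = 5136 / 5703.2759 ≈ 0.901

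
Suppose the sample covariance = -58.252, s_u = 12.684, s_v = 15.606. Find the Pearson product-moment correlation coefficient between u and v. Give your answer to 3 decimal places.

-0.294

r = Cov(u,v) / (s_u · s_v) = -58.252 / (12.684 × 15.606)
  = -58.252 / 197.9465 ≈ -0.294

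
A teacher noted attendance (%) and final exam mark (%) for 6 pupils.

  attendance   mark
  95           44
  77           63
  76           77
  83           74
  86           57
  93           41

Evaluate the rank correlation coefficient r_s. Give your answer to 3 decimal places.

-0.886

Rank attendance: 6, 2, 1, 3, 4, 5
Rank mark: 2, 4, 6, 5, 3, 1
d = rank(attendance) − rank(mark): 4, -2, -5, -2, 1, 4; Σd² = 66
ρ = 1 − 6Σd² / [n(n²−1)] = 1 − 6×66 / (6×35) = 1 − 396/210 ≈ -0.886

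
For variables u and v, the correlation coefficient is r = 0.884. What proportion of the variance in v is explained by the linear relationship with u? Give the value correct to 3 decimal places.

r² = (0.884)² = 0.781

0.781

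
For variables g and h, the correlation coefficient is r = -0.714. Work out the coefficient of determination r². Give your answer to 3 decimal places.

0.510

r² = (-0.714)² = 0.510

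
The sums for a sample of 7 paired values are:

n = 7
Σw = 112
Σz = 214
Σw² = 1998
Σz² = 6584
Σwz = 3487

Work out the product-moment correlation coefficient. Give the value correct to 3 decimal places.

r = (nΣwz − ΣwΣz) / √[(nΣw² − (Σw)²)(nΣz² − (Σz)²)]
Numerator: 7×3487 − 112×214 = 441
Denominator: √[(13986 − 12544)(46088 − 45796)] = √[1442 × 292] = 648.8944
r = 441 / 648.8944 ≈ 0.680

0.680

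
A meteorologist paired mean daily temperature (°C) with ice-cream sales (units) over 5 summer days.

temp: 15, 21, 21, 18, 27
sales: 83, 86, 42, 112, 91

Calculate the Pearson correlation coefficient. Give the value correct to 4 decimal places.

n = 5, Σx = 102, Σy = 414, Σx² = 2160, Σy² = 36874, Σxy = 8406
nΣxy − ΣxΣy = 42030 − 42228 = -198
nΣx² − (Σx)² = 10800 − 10404 = 396; nΣy² − (Σy)² = 184370 − 171396 = 12974
r = -198 / √(396 × 12974) = -198 / 2266.6504 ≈ -0.0874

-0.0874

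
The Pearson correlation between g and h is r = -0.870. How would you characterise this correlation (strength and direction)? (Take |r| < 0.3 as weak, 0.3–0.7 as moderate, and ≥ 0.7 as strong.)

strong negative

r = -0.870 < 0 so the relationship is negative.
|r| = 0.870, which falls in the strong range.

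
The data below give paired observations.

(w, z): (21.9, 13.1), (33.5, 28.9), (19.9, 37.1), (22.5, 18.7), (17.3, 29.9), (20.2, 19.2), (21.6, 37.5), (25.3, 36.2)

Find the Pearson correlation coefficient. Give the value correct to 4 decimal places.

n = 8, Σw = 182.2, Σz = 220.6, Σw² = 4318.1, Σz² = 6712.26, Σwz = 5045.05
nΣwz − ΣwΣz = 40360.4 − 40193.32 = 167.08
nΣw² − (Σw)² = 34544.8 − 33196.84 = 1347.96; nΣz² − (Σz)² = 53698.08 − 48664.36 = 5033.72
r = 167.08 / √(1347.96 × 5033.72) = 167.08 / 2604.8519 ≈ 0.0641

0.0641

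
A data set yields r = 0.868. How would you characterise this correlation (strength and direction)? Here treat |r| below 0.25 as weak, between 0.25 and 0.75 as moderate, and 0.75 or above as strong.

r = 0.868 > 0 so the relationship is positive.
|r| = 0.868, which falls in the strong range.

strong positive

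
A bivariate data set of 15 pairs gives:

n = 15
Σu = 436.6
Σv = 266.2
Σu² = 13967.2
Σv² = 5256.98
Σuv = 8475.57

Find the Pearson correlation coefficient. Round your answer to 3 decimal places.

r = (nΣuv − ΣuΣv) / √[(nΣu² − (Σu)²)(nΣv² − (Σv)²)]
Numerator: 15×8475.57 − 436.6×266.2 = 10910.63
Denominator: √[(209508 − 190619.56)(78854.7 − 70862.44)] = √[18888.44 × 7992.26] = 12286.6319
r = 10910.63 / 12286.6319 ≈ 0.888

0.888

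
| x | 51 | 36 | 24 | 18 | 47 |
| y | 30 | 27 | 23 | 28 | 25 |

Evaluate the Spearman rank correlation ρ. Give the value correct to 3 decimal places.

0.300

Rank x: 5, 3, 2, 1, 4
Rank y: 5, 3, 1, 4, 2
d = rank(x) − rank(y): 0, 0, 1, -3, 2; Σd² = 14
ρ = 1 − 6Σd² / [n(n²−1)] = 1 − 6×14 / (5×24) = 1 − 84/120 ≈ 0.300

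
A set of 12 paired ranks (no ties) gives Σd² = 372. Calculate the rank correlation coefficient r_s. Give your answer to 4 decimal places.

-0.3007

ρ = 1 − 6Σd² / [n(n²−1)] = 1 − 6×372 / (12×143)
  = 1 − 2232/1716 = 1 − 1.30070 ≈ -0.3007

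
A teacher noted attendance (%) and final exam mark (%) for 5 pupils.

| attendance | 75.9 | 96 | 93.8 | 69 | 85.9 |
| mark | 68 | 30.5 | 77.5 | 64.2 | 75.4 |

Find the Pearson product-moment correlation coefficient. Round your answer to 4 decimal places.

n = 5, Σx = 420.6, Σy = 315.6, Σx² = 35915.06, Σy² = 21367.3, Σxy = 26265.36
nΣxy − ΣxΣy = 131326.8 − 132741.36 = -1414.56
nΣx² − (Σx)² = 179575.3 − 176904.36 = 2670.94; nΣy² − (Σy)² = 106836.5 − 99603.36 = 7233.14
r = -1414.56 / √(2670.94 × 7233.14) = -1414.56 / 4395.3706 ≈ -0.3218

-0.3218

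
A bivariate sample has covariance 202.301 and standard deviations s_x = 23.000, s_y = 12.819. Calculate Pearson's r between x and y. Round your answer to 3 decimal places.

r = Cov(x,y) / (s_x · s_y) = 202.301 / (23.000 × 12.819)
  = 202.301 / 294.8370 ≈ 0.686

0.686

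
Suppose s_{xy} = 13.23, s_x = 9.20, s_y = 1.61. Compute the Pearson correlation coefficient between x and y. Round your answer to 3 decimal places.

0.893

r = Cov(x,y) / (s_x · s_y) = 13.23 / (9.20 × 1.61)
  = 13.23 / 14.8120 ≈ 0.893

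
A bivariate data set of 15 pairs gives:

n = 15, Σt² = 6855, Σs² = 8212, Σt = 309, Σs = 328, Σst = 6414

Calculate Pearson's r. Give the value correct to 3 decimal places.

-0.480

r = (nΣst − ΣsΣt) / √[(nΣs² − (Σs)²)(nΣt² − (Σt)²)]
Numerator: 15×6414 − 328×309 = -5142
Denominator: √[(123180 − 107584)(102825 − 95481)] = √[15596 × 7344] = 10702.1972
r = -5142 / 10702.1972 ≈ -0.480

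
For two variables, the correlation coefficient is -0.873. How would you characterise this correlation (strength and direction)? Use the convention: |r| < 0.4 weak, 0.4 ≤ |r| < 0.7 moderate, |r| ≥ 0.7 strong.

strong negative

r = -0.873 < 0 so the relationship is negative.
|r| = 0.873, which falls in the strong range.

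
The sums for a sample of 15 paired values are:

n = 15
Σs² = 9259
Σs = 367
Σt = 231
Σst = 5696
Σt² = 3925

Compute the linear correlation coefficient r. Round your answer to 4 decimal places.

r = (nΣst − ΣsΣt) / √[(nΣs² − (Σs)²)(nΣt² − (Σt)²)]
Numerator: 15×5696 − 367×231 = 663
Denominator: √[(138885 − 134689)(58875 − 53361)] = √[4196 × 5514] = 4810.0669
r = 663 / 4810.0669 ≈ 0.1378

0.1378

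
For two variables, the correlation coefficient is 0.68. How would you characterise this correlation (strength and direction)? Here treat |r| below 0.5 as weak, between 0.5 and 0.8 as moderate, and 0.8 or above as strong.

r = 0.68 > 0 so the relationship is positive.
|r| = 0.68, which falls in the moderate range.

moderate positive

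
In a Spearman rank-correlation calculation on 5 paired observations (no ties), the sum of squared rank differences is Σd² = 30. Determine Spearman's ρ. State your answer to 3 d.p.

-0.500

ρ = 1 − 6Σd² / [n(n²−1)] = 1 − 6×30 / (5×24)
  = 1 − 180/120 = 1 − 1.5000 ≈ -0.500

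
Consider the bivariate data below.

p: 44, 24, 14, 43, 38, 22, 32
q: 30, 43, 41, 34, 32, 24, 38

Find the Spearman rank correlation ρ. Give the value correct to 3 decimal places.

Rank p: 7, 3, 1, 6, 5, 2, 4
Rank q: 2, 7, 6, 4, 3, 1, 5
d = rank(p) − rank(q): 5, -4, -5, 2, 2, 1, -1; Σd² = 76
ρ = 1 − 6Σd² / [n(n²−1)] = 1 − 6×76 / (7×48) = 1 − 456/336 ≈ -0.357

-0.357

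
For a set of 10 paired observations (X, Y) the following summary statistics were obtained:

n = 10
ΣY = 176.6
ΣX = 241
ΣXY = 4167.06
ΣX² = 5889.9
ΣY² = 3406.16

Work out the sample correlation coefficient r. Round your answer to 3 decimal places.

-0.580

r = (nΣXY − ΣXΣY) / √[(nΣX² − (ΣX)²)(nΣY² − (ΣY)²)]
Numerator: 10×4167.06 − 241×176.6 = -890
Denominator: √[(58899 − 58081)(34061.6 − 31187.56)] = √[818 × 2874.04] = 1533.2856
r = -890 / 1533.2856 ≈ -0.580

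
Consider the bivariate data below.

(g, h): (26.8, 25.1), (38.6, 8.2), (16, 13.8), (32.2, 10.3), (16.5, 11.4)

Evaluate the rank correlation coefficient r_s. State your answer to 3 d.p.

Rank g: 3, 5, 1, 4, 2
Rank h: 5, 1, 4, 2, 3
d = rank(g) − rank(h): -2, 4, -3, 2, -1; Σd² = 34
ρ = 1 − 6Σd² / [n(n²−1)] = 1 − 6×34 / (5×24) = 1 − 204/120 ≈ -0.700

-0.700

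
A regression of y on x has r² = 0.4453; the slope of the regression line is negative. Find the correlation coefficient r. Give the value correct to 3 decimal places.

-0.667

|r| = √0.4453 = 0.667
The association is negative, so r = −0.667.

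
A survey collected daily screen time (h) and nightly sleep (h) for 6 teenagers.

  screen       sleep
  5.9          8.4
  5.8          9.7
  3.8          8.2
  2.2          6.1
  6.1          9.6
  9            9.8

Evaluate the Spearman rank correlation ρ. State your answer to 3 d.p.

Rank screen: 4, 3, 2, 1, 5, 6
Rank sleep: 3, 5, 2, 1, 4, 6
d = rank(screen) − rank(sleep): 1, -2, 0, 0, 1, 0; Σd² = 6
ρ = 1 − 6Σd² / [n(n²−1)] = 1 − 6×6 / (6×35) = 1 − 36/210 ≈ 0.829

0.829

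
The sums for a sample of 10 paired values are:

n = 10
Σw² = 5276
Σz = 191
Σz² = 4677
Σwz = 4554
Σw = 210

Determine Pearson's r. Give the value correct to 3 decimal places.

r = (nΣwz − ΣwΣz) / √[(nΣw² − (Σw)²)(nΣz² − (Σz)²)]
Numerator: 10×4554 − 210×191 = 5430
Denominator: √[(52760 − 44100)(46770 − 36481)] = √[8660 × 10289] = 9439.4248
r = 5430 / 9439.4248 ≈ 0.575

0.575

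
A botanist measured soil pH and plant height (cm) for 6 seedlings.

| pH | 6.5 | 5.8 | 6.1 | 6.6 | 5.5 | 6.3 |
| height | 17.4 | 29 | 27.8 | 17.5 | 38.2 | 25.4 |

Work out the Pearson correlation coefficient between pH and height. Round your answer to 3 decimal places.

-0.966

n = 6, Σx = 36.8, Σy = 155.3, Σx² = 226.6, Σy² = 4327.25, Σxy = 936.5
nΣxy − ΣxΣy = 5619 − 5715.04 = -96.04
nΣx² − (Σx)² = 1359.6 − 1354.24 = 5.36; nΣy² − (Σy)² = 25963.5 − 24118.09 = 1845.41
r = -96.04 / √(5.36 × 1845.41) = -96.04 / 99.4555 ≈ -0.966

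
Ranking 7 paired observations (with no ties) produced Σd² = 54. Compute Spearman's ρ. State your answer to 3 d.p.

0.036

ρ = 1 − 6Σd² / [n(n²−1)] = 1 − 6×54 / (7×48)
  = 1 − 324/336 = 1 − 0.9643 ≈ 0.036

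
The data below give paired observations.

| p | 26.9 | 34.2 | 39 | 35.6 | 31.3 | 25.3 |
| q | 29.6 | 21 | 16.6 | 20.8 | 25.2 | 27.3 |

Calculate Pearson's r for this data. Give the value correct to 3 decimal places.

-0.959

n = 6, Σp = 192.3, Σq = 140.5, Σp² = 6301.39, Σq² = 3405.69, Σpq = 4381.77
nΣpq − ΣpΣq = 26290.62 − 27018.15 = -727.53
nΣp² − (Σp)² = 37808.34 − 36979.29 = 829.05; nΣq² − (Σq)² = 20434.14 − 19740.25 = 693.89
r = -727.53 / √(829.05 × 693.89) = -727.53 / 758.4652 ≈ -0.959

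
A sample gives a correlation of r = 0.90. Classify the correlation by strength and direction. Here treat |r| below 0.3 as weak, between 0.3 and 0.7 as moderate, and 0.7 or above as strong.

r = 0.90 > 0 so the relationship is positive.
|r| = 0.90, which falls in the strong range.

strong positive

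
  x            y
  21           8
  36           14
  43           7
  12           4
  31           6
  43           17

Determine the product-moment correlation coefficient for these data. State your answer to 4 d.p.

0.6434

n = 6, Σx = 186, Σy = 56, Σx² = 6540, Σy² = 650, Σxy = 1938
nΣxy − ΣxΣy = 11628 − 10416 = 1212
nΣx² − (Σx)² = 39240 − 34596 = 4644; nΣy² − (Σy)² = 3900 − 3136 = 764
r = 1212 / √(4644 × 764) = 1212 / 1883.6178 ≈ 0.6434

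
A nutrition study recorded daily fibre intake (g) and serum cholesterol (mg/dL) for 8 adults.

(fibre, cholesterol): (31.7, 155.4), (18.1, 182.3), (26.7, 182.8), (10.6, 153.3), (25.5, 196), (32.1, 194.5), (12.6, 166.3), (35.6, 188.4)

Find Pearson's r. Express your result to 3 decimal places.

n = 8, Σx = 192.9, Σy = 1419, Σx² = 5264.53, Σy² = 253695.68, Σxy = 34775.42
nΣxy − ΣxΣy = 278203.36 − 273725.1 = 4478.26
nΣx² − (Σx)² = 42116.24 − 37210.41 = 4905.83; nΣy² − (Σy)² = 2029565.44 − 2013561 = 16004.44
r = 4478.26 / √(4905.83 × 16004.44) = 4478.26 / 8860.8725 ≈ 0.505

0.505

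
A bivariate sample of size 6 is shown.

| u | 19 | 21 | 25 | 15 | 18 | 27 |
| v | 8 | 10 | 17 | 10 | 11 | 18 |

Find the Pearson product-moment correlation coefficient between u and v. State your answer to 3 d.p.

n = 6, Σu = 125, Σv = 74, Σu² = 2705, Σv² = 998, Σuv = 1621
nΣuv − ΣuΣv = 9726 − 9250 = 476
nΣu² − (Σu)² = 16230 − 15625 = 605; nΣv² − (Σv)² = 5988 − 5476 = 512
r = 476 / √(605 × 512) = 476 / 556.5609 ≈ 0.855

0.855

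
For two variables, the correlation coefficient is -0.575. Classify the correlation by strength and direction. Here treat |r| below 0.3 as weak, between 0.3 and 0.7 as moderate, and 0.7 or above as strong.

r = -0.575 < 0 so the relationship is negative.
|r| = 0.575, which falls in the moderate range.

moderate negative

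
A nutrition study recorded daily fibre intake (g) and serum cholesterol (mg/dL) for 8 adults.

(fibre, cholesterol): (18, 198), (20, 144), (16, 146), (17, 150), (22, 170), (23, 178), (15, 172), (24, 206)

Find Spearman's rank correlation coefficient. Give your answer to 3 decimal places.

Rank fibre: 4, 5, 2, 3, 6, 7, 1, 8
Rank cholesterol: 7, 1, 2, 3, 4, 6, 5, 8
d = rank(fibre) − rank(cholesterol): -3, 4, 0, 0, 2, 1, -4, 0; Σd² = 46
ρ = 1 − 6Σd² / [n(n²−1)] = 1 − 6×46 / (8×63) = 1 − 276/504 ≈ 0.452

0.452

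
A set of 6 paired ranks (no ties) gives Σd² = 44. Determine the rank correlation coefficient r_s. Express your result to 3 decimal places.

-0.257

ρ = 1 − 6Σd² / [n(n²−1)] = 1 − 6×44 / (6×35)
  = 1 − 264/210 = 1 − 1.2571 ≈ -0.257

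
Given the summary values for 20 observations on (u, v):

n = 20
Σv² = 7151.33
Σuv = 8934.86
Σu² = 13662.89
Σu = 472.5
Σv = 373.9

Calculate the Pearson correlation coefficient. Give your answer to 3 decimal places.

0.160

r = (nΣuv − ΣuΣv) / √[(nΣu² − (Σu)²)(nΣv² − (Σv)²)]
Numerator: 20×8934.86 − 472.5×373.9 = 2029.45
Denominator: √[(273257.8 − 223256.25)(143026.6 − 139801.21)] = √[50001.55 × 3225.39] = 12699.3897
r = 2029.45 / 12699.3897 ≈ 0.160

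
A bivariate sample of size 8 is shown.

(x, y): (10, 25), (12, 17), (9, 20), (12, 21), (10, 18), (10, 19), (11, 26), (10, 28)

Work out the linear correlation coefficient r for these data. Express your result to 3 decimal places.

n = 8, Σx = 84, Σy = 174, Σx² = 890, Σy² = 3900, Σxy = 1822
nΣxy − ΣxΣy = 14576 − 14616 = -40
nΣx² − (Σx)² = 7120 − 7056 = 64; nΣy² − (Σy)² = 31200 − 30276 = 924
r = -40 / √(64 × 924) = -40 / 243.1789 ≈ -0.164

-0.164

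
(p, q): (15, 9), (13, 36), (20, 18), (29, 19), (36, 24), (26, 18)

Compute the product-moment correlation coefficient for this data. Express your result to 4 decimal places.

n = 6, Σp = 139, Σq = 124, Σp² = 3607, Σq² = 2962, Σpq = 2846
nΣpq − ΣpΣq = 17076 − 17236 = -160
nΣp² − (Σp)² = 21642 − 19321 = 2321; nΣq² − (Σq)² = 17772 − 15376 = 2396
r = -160 / √(2321 × 2396) = -160 / 2358.2019 ≈ -0.0678

-0.0678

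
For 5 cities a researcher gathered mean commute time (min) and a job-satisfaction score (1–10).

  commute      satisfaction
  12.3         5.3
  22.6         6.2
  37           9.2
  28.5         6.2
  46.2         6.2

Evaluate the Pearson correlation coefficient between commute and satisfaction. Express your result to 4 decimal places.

n = 5, Σx = 146.6, Σy = 33.1, Σx² = 4977.74, Σy² = 228.05, Σxy = 1008.85
nΣxy − ΣxΣy = 5044.25 − 4852.46 = 191.79
nΣx² − (Σx)² = 24888.7 − 21491.56 = 3397.14; nΣy² − (Σy)² = 1140.25 − 1095.61 = 44.64
r = 191.79 / √(3397.14 × 44.64) = 191.79 / 389.4205 ≈ 0.4925

0.4925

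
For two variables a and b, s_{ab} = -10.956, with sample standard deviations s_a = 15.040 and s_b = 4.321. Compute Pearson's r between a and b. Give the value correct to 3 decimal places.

r = Cov(a,b) / (s_a · s_b) = -10.956 / (15.040 × 4.321)
  = -10.956 / 64.9878 ≈ -0.169

-0.169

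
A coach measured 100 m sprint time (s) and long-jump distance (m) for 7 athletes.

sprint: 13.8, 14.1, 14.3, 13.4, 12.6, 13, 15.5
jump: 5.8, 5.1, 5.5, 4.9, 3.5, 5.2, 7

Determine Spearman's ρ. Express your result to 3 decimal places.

Rank sprint: 4, 5, 6, 3, 1, 2, 7
Rank jump: 6, 3, 5, 2, 1, 4, 7
d = rank(sprint) − rank(jump): -2, 2, 1, 1, 0, -2, 0; Σd² = 14
ρ = 1 − 6Σd² / [n(n²−1)] = 1 − 6×14 / (7×48) = 1 − 84/336 ≈ 0.750

0.750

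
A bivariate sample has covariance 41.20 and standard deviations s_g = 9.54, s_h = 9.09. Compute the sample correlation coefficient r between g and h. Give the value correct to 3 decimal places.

r = Cov(g,h) / (s_g · s_h) = 41.20 / (9.54 × 9.09)
  = 41.20 / 86.7186 ≈ 0.475

0.475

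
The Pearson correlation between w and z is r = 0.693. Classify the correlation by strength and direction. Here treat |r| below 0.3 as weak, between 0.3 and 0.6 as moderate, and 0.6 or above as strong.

r = 0.693 > 0 so the relationship is positive.
|r| = 0.693, which falls in the strong range.

strong positive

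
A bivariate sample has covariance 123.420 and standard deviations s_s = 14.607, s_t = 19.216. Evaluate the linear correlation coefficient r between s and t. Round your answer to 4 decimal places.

0.4397

r = Cov(s,t) / (s_s · s_t) = 123.420 / (14.607 × 19.216)
  = 123.420 / 280.6881 ≈ 0.4397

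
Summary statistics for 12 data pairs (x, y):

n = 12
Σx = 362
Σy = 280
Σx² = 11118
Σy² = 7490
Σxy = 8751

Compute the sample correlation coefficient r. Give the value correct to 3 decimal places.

0.700

r = (nΣxy − ΣxΣy) / √[(nΣx² − (Σx)²)(nΣy² − (Σy)²)]
Numerator: 12×8751 − 362×280 = 3652
Denominator: √[(133416 − 131044)(89880 − 78400)] = √[2372 × 11480] = 5218.2909
r = 3652 / 5218.2909 ≈ 0.700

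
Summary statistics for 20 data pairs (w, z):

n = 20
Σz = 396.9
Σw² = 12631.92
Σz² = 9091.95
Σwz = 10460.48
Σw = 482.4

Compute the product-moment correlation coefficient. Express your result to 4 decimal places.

0.8062

r = (nΣwz − ΣwΣz) / √[(nΣw² − (Σw)²)(nΣz² − (Σz)²)]
Numerator: 20×10460.48 − 482.4×396.9 = 17745.04
Denominator: √[(252638.4 − 232709.76)(181839 − 157529.61)] = √[19928.64 × 24309.39] = 22010.2949
r = 17745.04 / 22010.2949 ≈ 0.8062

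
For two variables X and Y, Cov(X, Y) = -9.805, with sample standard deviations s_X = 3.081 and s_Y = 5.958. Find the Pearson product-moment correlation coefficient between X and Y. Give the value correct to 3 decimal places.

r = Cov(X,Y) / (s_X · s_Y) = -9.805 / (3.081 × 5.958)
  = -9.805 / 18.3566 ≈ -0.534

-0.534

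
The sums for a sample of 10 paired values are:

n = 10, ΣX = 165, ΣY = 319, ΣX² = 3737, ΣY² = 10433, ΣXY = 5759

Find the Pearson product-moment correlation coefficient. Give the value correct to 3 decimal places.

r = (nΣXY − ΣXΣY) / √[(nΣX² − (ΣX)²)(nΣY² − (ΣY)²)]
Numerator: 10×5759 − 165×319 = 4955
Denominator: √[(37370 − 27225)(104330 − 101761)] = √[10145 × 2569] = 5105.1450
r = 4955 / 5105.1450 ≈ 0.971

0.971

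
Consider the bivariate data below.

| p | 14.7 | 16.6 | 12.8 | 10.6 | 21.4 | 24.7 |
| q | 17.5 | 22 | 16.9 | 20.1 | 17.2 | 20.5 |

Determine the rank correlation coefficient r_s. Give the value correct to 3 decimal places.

0.314

Rank p: 3, 4, 2, 1, 5, 6
Rank q: 3, 6, 1, 4, 2, 5
d = rank(p) − rank(q): 0, -2, 1, -3, 3, 1; Σd² = 24
ρ = 1 − 6Σd² / [n(n²−1)] = 1 − 6×24 / (6×35) = 1 − 144/210 ≈ 0.314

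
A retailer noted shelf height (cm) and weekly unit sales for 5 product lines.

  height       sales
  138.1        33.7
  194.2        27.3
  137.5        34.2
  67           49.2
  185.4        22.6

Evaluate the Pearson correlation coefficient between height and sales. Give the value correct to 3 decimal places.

n = 5, Σx = 722.2, Σy = 167, Σx² = 114553.66, Σy² = 5982.02, Σxy = 22144.57
nΣxy − ΣxΣy = 110722.85 − 120607.4 = -9884.55
nΣx² − (Σx)² = 572768.3 − 521572.84 = 51195.46; nΣy² − (Σy)² = 29910.1 − 27889 = 2021.1
r = -9884.55 / √(51195.46 × 2021.1) = -9884.55 / 10172.0767 ≈ -0.972

-0.972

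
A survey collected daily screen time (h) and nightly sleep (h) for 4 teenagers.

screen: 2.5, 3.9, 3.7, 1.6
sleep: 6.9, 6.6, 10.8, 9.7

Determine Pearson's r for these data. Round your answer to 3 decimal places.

n = 4, Σx = 11.7, Σy = 34, Σx² = 37.71, Σy² = 301.9, Σxy = 98.47
nΣxy − ΣxΣy = 393.88 − 397.8 = -3.92
nΣx² − (Σx)² = 150.84 − 136.89 = 13.95; nΣy² − (Σy)² = 1207.6 − 1156 = 51.6
r = -3.92 / √(13.95 × 51.6) = -3.92 / 26.8295 ≈ -0.146

-0.146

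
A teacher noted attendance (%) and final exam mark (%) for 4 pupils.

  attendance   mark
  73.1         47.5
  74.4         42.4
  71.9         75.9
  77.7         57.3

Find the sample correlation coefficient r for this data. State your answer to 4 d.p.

n = 4, Σx = 297.1, Σy = 223.1, Σx² = 22085.87, Σy² = 13098.11, Σxy = 16536.23
nΣxy − ΣxΣy = 66144.92 − 66283.01 = -138.09
nΣx² − (Σx)² = 88343.48 − 88268.41 = 75.07; nΣy² − (Σy)² = 52392.44 − 49773.61 = 2618.83
r = -138.09 / √(75.07 × 2618.83) = -138.09 / 443.3910 ≈ -0.3114

-0.3114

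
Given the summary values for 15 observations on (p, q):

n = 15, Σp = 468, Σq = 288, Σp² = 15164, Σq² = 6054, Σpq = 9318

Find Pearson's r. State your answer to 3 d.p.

0.612

r = (nΣpq − ΣpΣq) / √[(nΣp² − (Σp)²)(nΣq² − (Σq)²)]
Numerator: 15×9318 − 468×288 = 4986
Denominator: √[(227460 − 219024)(90810 − 82944)] = √[8436 × 7866] = 8146.0160
r = 4986 / 8146.0160 ≈ 0.612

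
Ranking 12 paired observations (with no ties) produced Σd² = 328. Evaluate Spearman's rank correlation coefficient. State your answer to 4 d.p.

-0.1469

ρ = 1 − 6Σd² / [n(n²−1)] = 1 − 6×328 / (12×143)
  = 1 − 1968/1716 = 1 − 1.14685 ≈ -0.1469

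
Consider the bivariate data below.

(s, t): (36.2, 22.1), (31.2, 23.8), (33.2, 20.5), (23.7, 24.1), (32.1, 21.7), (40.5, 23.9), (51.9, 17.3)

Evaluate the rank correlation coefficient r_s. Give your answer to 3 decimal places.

-0.536

Rank s: 5, 2, 4, 1, 3, 6, 7
Rank t: 4, 5, 2, 7, 3, 6, 1
d = rank(s) − rank(t): 1, -3, 2, -6, 0, 0, 6; Σd² = 86
ρ = 1 − 6Σd² / [n(n²−1)] = 1 − 6×86 / (7×48) = 1 − 516/336 ≈ -0.536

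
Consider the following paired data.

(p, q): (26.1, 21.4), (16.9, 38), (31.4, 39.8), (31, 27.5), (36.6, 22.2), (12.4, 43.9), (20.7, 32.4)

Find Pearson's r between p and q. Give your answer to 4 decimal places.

n = 7, Σp = 175.1, Σq = 225.2, Σp² = 4835.59, Σq² = 7712.06, Σpq = 5330.52
nΣpq − ΣpΣq = 37313.64 − 39432.52 = -2118.88
nΣp² − (Σp)² = 33849.13 − 30660.01 = 3189.12; nΣq² − (Σq)² = 53984.42 − 50715.04 = 3269.38
r = -2118.88 / √(3189.12 × 3269.38) = -2118.88 / 3229.0006 ≈ -0.6562

-0.6562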